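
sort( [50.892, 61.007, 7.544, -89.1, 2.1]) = [-89.1, 2.1, 7.544, 50.892, 61.007]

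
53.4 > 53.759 False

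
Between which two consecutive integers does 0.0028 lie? 0 and 1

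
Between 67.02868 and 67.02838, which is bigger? 67.02868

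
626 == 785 False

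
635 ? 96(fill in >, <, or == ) >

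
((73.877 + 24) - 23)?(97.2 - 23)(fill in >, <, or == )>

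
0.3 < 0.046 False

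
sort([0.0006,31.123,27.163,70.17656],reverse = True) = [70.17656,31.123,27.163,0.0006]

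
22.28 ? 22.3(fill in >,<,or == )<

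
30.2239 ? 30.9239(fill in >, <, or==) <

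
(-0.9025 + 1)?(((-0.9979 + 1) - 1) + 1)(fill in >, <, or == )>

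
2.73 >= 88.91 False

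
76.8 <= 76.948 True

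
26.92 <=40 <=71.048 True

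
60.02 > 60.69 False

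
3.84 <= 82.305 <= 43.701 False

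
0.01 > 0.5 False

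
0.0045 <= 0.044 True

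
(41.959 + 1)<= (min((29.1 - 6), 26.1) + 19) False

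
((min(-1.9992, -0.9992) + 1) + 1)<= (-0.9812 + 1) True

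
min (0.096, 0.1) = 0.096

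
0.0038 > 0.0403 False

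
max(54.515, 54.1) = 54.515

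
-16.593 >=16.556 False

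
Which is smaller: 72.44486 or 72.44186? 72.44186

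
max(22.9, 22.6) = 22.9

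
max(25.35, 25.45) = 25.45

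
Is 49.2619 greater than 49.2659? No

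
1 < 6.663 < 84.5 True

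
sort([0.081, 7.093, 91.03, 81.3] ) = [0.081, 7.093, 81.3, 91.03]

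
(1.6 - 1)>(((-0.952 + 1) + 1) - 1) True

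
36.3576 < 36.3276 False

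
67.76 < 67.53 False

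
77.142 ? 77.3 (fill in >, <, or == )<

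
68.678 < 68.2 False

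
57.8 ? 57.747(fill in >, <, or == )>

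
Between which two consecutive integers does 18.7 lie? 18 and 19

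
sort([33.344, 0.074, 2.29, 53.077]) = [0.074, 2.29, 33.344, 53.077]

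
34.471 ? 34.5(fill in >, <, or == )<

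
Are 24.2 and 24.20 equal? Yes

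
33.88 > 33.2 True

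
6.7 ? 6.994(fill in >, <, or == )<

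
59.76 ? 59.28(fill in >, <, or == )>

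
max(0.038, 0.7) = 0.7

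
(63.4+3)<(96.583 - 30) True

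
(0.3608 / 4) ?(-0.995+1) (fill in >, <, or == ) >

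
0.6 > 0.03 True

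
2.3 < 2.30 False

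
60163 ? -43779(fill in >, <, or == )>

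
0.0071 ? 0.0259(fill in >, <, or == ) <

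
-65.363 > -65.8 True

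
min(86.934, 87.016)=86.934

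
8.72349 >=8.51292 True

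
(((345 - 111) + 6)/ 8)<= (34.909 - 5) False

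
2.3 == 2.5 False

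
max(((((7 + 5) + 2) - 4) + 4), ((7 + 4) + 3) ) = 14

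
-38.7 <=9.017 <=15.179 True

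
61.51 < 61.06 False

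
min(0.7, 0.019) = 0.019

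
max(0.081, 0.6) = 0.6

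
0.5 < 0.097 False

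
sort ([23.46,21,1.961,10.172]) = [1.961,10.172,21,23.46]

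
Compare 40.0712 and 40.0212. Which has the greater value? 40.0712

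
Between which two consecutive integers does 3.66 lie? 3 and 4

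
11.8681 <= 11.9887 True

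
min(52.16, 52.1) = 52.1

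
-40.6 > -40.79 True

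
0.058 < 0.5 True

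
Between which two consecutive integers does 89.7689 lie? 89 and 90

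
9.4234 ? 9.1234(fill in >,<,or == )>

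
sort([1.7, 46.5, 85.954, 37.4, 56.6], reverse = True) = [85.954, 56.6, 46.5, 37.4, 1.7]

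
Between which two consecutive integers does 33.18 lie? 33 and 34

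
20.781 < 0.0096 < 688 False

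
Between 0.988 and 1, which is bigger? 1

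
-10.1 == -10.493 False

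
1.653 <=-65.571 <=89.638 False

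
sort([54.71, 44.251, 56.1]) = [44.251, 54.71, 56.1]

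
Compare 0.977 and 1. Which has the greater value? 1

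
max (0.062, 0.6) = 0.6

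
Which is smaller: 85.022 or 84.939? 84.939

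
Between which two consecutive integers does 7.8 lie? 7 and 8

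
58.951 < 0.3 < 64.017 False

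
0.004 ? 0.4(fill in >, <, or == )<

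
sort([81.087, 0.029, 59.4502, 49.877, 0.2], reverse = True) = [81.087, 59.4502, 49.877, 0.2, 0.029]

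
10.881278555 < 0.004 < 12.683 False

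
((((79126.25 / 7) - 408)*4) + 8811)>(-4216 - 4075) True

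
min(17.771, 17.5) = 17.5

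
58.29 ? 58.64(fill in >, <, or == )<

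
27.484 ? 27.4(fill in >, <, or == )>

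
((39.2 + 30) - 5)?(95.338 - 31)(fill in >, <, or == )<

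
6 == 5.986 False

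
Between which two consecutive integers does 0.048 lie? 0 and 1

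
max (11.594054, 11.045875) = 11.594054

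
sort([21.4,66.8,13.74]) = [13.74,21.4,66.8]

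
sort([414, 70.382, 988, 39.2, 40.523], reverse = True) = [988, 414, 70.382, 40.523, 39.2]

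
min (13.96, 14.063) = 13.96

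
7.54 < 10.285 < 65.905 True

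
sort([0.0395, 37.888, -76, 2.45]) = [-76, 0.0395, 2.45, 37.888]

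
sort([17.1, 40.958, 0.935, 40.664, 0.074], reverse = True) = [40.958, 40.664, 17.1, 0.935, 0.074]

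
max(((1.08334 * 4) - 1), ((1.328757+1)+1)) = 3.33336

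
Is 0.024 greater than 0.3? No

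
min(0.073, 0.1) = 0.073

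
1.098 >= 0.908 True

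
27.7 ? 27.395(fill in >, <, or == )>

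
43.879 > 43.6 True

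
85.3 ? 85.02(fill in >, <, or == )>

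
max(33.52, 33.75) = 33.75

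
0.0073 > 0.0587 False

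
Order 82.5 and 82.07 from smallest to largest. 82.07, 82.5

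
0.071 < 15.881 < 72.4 True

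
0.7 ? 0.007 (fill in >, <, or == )>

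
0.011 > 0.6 False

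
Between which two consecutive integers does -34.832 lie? -35 and -34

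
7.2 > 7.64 False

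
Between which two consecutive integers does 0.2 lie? 0 and 1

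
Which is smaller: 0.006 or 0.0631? 0.006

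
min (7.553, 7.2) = 7.2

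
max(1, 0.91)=1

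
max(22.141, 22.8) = 22.8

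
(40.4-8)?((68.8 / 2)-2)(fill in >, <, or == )==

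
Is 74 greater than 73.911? Yes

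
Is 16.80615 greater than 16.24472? Yes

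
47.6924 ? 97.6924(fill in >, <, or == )<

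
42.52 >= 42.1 True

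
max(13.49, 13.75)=13.75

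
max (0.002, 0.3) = 0.3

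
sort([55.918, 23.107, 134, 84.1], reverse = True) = [134, 84.1, 55.918, 23.107]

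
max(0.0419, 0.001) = 0.0419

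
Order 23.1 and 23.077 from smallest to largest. 23.077, 23.1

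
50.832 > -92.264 True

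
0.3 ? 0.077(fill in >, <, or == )>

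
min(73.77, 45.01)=45.01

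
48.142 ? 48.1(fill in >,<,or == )>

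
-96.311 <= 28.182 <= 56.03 True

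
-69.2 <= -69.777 False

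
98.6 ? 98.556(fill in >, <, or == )>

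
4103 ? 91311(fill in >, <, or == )<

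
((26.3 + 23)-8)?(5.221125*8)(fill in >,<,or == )<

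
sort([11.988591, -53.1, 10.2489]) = [-53.1, 10.2489, 11.988591]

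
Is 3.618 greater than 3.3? Yes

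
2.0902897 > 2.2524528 False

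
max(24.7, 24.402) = 24.7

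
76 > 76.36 False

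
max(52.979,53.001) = 53.001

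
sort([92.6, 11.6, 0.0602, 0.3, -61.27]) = [-61.27, 0.0602, 0.3, 11.6, 92.6]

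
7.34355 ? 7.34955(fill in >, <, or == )<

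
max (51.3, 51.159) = 51.3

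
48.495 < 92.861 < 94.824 True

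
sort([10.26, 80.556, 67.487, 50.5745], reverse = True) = [80.556, 67.487, 50.5745, 10.26]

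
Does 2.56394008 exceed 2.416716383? Yes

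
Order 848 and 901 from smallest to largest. 848, 901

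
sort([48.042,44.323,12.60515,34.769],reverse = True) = [48.042,44.323,34.769,12.60515]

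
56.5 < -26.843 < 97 False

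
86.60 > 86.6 False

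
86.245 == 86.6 False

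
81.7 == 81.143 False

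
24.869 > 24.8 True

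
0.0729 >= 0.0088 True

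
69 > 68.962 True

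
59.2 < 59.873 True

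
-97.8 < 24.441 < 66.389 True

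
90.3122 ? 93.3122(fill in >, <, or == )<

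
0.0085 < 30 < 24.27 False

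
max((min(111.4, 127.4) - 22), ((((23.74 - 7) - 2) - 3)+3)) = 89.4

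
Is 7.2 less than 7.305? Yes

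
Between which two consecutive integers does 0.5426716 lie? 0 and 1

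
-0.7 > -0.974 True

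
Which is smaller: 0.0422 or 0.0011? 0.0011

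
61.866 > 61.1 True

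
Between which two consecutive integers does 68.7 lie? 68 and 69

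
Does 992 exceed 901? Yes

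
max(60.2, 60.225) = 60.225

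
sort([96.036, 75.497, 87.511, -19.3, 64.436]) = [-19.3, 64.436, 75.497, 87.511, 96.036]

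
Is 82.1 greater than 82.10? No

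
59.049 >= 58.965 True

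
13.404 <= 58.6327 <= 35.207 False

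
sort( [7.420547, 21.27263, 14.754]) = [7.420547, 14.754, 21.27263]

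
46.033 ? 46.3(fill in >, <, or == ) <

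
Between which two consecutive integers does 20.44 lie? 20 and 21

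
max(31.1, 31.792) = 31.792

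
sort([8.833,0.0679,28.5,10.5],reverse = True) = [28.5,10.5,8.833,0.0679]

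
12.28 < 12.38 True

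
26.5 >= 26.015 True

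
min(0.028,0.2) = 0.028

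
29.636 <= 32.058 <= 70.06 True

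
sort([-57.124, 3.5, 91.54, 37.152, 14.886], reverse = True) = [91.54, 37.152, 14.886, 3.5, -57.124]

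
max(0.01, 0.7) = 0.7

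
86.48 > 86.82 False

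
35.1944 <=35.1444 False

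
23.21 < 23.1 False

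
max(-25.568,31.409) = 31.409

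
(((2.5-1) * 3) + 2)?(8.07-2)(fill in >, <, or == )>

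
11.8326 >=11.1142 True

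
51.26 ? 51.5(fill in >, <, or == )<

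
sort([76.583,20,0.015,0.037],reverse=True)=[76.583,20,0.037,0.015]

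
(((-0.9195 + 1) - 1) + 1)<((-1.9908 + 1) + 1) False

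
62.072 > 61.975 True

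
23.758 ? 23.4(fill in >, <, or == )>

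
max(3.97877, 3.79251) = 3.97877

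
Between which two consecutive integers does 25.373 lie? 25 and 26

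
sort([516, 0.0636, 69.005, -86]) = [-86, 0.0636, 69.005, 516]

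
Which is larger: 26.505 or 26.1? 26.505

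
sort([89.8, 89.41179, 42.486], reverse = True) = [89.8, 89.41179, 42.486]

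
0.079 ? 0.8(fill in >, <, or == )<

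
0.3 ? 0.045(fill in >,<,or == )>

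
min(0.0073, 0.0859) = 0.0073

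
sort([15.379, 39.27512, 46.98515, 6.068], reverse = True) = [46.98515, 39.27512, 15.379, 6.068]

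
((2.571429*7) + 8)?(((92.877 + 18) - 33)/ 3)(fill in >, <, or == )>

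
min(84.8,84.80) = 84.8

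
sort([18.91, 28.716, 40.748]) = [18.91, 28.716, 40.748]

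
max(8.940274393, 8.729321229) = 8.940274393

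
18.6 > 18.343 True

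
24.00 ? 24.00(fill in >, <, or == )==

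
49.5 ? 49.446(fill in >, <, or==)>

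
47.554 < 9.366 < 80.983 False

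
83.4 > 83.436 False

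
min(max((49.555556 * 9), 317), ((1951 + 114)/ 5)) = 413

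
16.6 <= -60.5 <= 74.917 False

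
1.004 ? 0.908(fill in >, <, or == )>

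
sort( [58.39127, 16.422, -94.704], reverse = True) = [58.39127, 16.422, -94.704]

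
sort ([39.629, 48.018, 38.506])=[38.506, 39.629, 48.018]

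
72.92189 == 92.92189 False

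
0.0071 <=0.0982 True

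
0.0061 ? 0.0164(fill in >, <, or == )<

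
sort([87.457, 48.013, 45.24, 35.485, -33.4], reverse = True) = [87.457, 48.013, 45.24, 35.485, -33.4]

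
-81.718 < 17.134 True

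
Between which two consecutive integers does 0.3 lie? 0 and 1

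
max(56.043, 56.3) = 56.3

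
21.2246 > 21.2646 False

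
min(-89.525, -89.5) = -89.525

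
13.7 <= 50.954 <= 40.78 False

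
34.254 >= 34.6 False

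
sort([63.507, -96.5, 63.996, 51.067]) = [-96.5, 51.067, 63.507, 63.996]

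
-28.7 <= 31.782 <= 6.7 False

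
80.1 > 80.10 False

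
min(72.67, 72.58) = 72.58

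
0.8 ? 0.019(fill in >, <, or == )>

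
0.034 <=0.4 True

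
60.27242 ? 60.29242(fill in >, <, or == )<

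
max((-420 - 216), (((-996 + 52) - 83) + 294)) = -636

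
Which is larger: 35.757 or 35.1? 35.757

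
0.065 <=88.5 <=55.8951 False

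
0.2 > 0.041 True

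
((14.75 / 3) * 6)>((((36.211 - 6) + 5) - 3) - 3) True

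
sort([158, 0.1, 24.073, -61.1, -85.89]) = [-85.89, -61.1, 0.1, 24.073, 158]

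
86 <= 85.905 False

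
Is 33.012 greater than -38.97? Yes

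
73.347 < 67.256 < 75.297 False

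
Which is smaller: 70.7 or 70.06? 70.06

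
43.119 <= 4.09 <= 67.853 False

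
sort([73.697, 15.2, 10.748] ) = [10.748, 15.2, 73.697]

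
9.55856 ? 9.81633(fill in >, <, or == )<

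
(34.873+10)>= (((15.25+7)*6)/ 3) True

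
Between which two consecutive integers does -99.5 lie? -100 and -99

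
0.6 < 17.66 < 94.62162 True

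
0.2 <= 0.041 False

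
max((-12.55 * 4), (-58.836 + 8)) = -50.2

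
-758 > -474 False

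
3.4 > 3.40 False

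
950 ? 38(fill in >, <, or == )>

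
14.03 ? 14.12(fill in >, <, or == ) <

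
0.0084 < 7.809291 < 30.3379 True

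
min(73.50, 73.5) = 73.50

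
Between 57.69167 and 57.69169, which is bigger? 57.69169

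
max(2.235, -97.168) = 2.235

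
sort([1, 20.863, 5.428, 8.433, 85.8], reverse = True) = [85.8, 20.863, 8.433, 5.428, 1]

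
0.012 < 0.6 True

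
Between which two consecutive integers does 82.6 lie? 82 and 83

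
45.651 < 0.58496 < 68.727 False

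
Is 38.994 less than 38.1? No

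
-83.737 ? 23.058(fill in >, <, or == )<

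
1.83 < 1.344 False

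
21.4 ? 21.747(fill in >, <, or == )<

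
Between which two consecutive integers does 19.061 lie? 19 and 20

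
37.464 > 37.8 False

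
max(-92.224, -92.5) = -92.224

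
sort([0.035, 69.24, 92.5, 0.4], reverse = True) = [92.5, 69.24, 0.4, 0.035]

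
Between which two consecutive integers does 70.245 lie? 70 and 71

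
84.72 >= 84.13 True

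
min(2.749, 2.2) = 2.2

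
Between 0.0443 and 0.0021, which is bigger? 0.0443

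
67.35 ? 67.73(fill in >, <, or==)<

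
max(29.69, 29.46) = 29.69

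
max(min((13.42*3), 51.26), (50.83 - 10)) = 40.83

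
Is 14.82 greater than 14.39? Yes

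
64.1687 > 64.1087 True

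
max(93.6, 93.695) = 93.695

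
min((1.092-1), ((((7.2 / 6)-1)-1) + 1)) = 0.092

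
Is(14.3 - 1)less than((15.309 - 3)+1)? Yes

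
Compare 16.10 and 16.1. They are equal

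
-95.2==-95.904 False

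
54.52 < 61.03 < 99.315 True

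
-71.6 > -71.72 True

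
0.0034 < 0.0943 True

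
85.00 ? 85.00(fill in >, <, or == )==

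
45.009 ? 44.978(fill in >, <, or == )>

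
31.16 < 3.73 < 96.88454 False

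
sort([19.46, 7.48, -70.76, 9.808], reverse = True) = [19.46, 9.808, 7.48, -70.76]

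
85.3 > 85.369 False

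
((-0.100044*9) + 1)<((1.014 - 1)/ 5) False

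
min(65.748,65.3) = 65.3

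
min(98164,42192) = 42192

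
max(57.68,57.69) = 57.69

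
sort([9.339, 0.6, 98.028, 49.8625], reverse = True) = [98.028, 49.8625, 9.339, 0.6]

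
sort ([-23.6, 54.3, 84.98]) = [-23.6, 54.3, 84.98]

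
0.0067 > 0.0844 False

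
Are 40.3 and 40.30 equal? Yes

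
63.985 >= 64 False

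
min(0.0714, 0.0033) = 0.0033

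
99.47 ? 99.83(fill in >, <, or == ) <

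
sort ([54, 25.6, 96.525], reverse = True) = [96.525, 54, 25.6]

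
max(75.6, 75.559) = 75.6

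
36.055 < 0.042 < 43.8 False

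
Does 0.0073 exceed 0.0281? No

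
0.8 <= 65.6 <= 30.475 False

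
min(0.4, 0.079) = 0.079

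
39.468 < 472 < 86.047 False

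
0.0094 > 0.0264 False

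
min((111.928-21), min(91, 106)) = 90.928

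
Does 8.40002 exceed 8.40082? No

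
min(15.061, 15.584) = 15.061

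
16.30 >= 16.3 True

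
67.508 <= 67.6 True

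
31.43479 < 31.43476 False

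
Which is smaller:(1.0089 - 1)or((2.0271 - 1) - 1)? (1.0089 - 1)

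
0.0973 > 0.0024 True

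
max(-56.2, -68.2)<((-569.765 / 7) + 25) False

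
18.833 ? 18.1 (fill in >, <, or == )>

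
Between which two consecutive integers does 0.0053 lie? 0 and 1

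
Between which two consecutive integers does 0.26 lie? 0 and 1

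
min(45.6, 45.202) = 45.202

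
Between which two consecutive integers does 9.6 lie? 9 and 10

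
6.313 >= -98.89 True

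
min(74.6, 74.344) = 74.344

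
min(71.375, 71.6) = 71.375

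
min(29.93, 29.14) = 29.14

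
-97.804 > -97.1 False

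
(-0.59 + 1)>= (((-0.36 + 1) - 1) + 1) False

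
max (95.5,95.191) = 95.5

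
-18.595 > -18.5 False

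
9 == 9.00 True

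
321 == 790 False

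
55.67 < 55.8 True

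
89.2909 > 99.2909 False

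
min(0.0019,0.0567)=0.0019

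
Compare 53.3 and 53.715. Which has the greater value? 53.715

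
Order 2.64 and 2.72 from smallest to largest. 2.64, 2.72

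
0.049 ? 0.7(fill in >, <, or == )<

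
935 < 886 False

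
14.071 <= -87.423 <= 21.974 False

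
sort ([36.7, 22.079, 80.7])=[22.079, 36.7, 80.7]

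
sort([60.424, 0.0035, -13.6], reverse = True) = [60.424, 0.0035, -13.6]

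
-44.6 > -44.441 False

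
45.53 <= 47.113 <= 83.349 True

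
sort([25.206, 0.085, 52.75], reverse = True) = [52.75, 25.206, 0.085]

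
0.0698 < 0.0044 False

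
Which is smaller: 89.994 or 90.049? 89.994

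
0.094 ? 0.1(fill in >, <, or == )<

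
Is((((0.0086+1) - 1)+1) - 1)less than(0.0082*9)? Yes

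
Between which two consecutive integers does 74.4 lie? 74 and 75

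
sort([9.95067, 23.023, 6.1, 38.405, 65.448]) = [6.1, 9.95067, 23.023, 38.405, 65.448]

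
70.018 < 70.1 True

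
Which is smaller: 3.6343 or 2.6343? 2.6343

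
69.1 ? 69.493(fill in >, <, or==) <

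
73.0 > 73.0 False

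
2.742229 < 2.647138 False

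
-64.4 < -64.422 False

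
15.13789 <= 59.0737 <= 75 True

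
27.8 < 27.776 False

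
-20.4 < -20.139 True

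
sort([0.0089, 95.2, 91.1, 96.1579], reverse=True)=[96.1579, 95.2, 91.1, 0.0089]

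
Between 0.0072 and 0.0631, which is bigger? 0.0631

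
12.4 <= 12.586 True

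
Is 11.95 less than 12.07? Yes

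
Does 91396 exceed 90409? Yes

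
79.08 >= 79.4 False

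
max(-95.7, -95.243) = -95.243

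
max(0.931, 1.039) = 1.039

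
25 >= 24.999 True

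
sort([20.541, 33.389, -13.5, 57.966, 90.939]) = [-13.5, 20.541, 33.389, 57.966, 90.939]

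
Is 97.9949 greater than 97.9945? Yes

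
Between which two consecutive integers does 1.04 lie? 1 and 2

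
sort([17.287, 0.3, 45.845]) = [0.3, 17.287, 45.845]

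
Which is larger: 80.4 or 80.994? 80.994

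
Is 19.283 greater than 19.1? Yes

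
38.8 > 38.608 True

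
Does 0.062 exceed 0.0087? Yes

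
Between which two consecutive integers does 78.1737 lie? 78 and 79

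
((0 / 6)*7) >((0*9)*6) False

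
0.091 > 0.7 False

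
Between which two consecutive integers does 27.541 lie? 27 and 28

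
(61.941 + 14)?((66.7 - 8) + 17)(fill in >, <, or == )>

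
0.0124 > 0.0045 True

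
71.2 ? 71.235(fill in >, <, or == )<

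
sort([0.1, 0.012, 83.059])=[0.012, 0.1, 83.059]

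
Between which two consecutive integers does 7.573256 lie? 7 and 8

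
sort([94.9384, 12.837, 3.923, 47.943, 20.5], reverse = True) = [94.9384, 47.943, 20.5, 12.837, 3.923]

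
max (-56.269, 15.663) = 15.663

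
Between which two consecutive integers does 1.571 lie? 1 and 2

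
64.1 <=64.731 True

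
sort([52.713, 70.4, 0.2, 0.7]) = [0.2, 0.7, 52.713, 70.4]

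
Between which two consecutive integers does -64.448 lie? -65 and -64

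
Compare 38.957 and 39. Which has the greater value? 39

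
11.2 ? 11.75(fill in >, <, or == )<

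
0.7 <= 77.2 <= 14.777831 False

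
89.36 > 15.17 True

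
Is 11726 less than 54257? Yes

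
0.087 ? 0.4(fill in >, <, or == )<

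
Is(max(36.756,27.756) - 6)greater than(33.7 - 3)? Yes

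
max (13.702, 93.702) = 93.702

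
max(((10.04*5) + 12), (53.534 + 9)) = 62.534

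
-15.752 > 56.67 False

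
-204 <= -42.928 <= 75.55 True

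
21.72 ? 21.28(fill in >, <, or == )>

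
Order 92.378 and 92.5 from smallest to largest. 92.378, 92.5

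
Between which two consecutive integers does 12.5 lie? 12 and 13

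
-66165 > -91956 True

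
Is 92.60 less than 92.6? No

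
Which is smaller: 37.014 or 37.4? 37.014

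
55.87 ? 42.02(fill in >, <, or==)>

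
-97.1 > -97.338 True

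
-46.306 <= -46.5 False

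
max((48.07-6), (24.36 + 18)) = 42.36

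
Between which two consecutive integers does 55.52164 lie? 55 and 56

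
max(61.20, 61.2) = 61.2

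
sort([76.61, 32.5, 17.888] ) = [17.888, 32.5, 76.61]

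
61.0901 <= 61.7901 True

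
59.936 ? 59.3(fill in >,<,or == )>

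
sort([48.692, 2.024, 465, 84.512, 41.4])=[2.024, 41.4, 48.692, 84.512, 465]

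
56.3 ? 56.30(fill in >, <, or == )==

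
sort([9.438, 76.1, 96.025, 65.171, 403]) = [9.438, 65.171, 76.1, 96.025, 403]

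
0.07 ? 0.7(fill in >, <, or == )<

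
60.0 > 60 False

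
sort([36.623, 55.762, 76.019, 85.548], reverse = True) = [85.548, 76.019, 55.762, 36.623]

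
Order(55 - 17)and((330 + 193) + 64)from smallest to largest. (55 - 17), ((330 + 193) + 64)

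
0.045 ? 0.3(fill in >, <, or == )<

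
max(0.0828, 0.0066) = 0.0828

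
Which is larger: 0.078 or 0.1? 0.1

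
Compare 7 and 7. They are equal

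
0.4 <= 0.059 False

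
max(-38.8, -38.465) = -38.465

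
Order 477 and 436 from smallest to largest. 436, 477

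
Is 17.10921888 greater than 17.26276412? No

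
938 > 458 True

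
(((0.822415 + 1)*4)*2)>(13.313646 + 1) True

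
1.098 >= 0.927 True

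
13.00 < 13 False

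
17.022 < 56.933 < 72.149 True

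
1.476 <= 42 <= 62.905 True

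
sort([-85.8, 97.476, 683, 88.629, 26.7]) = [-85.8, 26.7, 88.629, 97.476, 683]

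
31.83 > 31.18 True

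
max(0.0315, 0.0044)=0.0315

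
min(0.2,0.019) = 0.019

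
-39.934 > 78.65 False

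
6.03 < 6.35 True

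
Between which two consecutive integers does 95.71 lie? 95 and 96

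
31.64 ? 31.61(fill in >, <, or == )>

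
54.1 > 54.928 False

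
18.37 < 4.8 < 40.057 False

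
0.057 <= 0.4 True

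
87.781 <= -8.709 False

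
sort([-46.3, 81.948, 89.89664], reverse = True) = [89.89664, 81.948, -46.3]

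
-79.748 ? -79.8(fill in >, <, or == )>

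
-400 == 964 False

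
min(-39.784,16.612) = -39.784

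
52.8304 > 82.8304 False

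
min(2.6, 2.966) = 2.6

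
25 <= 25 True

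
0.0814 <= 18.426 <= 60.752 True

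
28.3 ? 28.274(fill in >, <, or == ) >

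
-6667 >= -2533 False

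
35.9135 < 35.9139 True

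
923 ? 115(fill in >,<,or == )>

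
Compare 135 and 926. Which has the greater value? 926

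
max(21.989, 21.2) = 21.989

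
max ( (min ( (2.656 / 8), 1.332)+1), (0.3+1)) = 1.332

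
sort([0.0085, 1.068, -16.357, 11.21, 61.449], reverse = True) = [61.449, 11.21, 1.068, 0.0085, -16.357]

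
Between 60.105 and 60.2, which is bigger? 60.2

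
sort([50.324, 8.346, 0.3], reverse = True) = [50.324, 8.346, 0.3]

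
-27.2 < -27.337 False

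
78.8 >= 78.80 True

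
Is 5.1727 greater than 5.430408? No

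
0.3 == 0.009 False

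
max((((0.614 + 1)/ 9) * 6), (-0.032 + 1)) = 1.076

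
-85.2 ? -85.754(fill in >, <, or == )>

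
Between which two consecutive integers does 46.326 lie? 46 and 47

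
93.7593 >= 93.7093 True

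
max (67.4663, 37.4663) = 67.4663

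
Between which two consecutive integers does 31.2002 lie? 31 and 32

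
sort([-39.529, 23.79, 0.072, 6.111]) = [-39.529, 0.072, 6.111, 23.79]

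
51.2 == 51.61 False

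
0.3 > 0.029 True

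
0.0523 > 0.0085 True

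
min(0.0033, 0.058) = 0.0033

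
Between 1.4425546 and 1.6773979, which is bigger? 1.6773979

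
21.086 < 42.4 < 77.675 True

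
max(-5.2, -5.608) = -5.2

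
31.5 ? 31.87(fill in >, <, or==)<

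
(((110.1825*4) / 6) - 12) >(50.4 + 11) True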